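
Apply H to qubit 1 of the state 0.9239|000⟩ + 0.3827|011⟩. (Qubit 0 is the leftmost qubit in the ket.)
0.6533|000⟩ + 0.2706|001⟩ + 0.6533|010⟩ - 0.2706|011⟩

H on qubit 1 mixes each pair of kets that differ only in qubit 1: amplitudes (a, b) of (|…0…⟩, |…1…⟩) become ((a + b)/√2, (a − b)/√2). Kets absent from the input have amplitude 0.
(|000⟩, |010⟩): (a, b) = (0.9239, 0) → (0.6533, 0.6533)
(|001⟩, |011⟩): (a, b) = (0, 0.3827) → (0.2706, -0.2706)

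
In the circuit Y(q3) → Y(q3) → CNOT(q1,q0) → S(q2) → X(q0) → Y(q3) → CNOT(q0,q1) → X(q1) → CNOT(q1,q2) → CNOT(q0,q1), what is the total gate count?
10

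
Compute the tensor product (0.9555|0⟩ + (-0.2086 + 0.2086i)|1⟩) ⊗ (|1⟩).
0.9555|01⟩ + (-0.2086 + 0.2086i)|11⟩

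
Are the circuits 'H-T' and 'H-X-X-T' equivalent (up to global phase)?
Yes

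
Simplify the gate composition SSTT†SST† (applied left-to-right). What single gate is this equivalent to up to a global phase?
T†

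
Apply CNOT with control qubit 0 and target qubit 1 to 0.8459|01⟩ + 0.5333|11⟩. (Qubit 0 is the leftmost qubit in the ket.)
0.8459|01⟩ + 0.5333|10⟩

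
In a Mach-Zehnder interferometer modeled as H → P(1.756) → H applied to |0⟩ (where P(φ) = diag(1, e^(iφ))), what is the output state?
(0.4079 + 0.4914i)|0⟩ + (0.5921 - 0.4914i)|1⟩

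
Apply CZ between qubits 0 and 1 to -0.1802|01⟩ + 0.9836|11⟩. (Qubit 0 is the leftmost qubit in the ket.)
-0.1802|01⟩ - 0.9836|11⟩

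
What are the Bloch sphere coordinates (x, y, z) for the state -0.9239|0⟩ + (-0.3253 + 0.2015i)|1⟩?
(0.6011, -0.3723, 0.7072)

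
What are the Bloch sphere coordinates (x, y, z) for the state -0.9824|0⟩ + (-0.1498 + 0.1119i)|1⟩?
(0.2943, -0.2199, 0.9301)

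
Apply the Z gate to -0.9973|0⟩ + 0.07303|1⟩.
-0.9973|0⟩ - 0.07303|1⟩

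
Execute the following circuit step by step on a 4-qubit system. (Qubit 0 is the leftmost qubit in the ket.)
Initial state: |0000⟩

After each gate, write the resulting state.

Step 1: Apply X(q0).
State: |1000⟩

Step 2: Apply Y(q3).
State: i|1001⟩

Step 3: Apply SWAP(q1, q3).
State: i|1100⟩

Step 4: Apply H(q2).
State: (1/√2)i|1100⟩ + (1/√2)i|1110⟩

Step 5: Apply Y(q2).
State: 1/√2|1100⟩ - 1/√2|1110⟩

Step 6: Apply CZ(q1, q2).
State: 1/√2|1100⟩ + 1/√2|1110⟩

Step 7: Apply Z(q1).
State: -1/√2|1100⟩ - 1/√2|1110⟩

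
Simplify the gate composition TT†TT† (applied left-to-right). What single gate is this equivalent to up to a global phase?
I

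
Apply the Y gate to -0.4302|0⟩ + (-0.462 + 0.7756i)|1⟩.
(0.7756 + 0.462i)|0⟩ - 0.4302i|1⟩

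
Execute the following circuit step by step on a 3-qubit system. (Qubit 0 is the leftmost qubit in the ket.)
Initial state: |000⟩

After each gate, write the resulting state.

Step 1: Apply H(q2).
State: 1/√2|000⟩ + 1/√2|001⟩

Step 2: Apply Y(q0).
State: (1/√2)i|100⟩ + (1/√2)i|101⟩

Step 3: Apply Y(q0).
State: 1/√2|000⟩ + 1/√2|001⟩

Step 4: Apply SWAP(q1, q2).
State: 1/√2|000⟩ + 1/√2|010⟩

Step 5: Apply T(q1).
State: 1/√2|000⟩ + (1/2 + (1/2)i)|010⟩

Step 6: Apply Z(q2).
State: 1/√2|000⟩ + (1/2 + (1/2)i)|010⟩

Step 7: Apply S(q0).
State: 1/√2|000⟩ + (1/2 + (1/2)i)|010⟩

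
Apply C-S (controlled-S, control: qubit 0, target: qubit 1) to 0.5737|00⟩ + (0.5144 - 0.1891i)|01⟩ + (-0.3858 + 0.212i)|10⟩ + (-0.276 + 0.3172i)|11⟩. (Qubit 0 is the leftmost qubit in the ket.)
0.5737|00⟩ + (0.5144 - 0.1891i)|01⟩ + (-0.3858 + 0.212i)|10⟩ + (-0.3172 - 0.276i)|11⟩

C-S leaves the control-|0⟩ kets |00⟩, |01⟩ unchanged and applies S to qubit 1 on the control-|1⟩ pair (|10⟩, |11⟩).
S = [[1, 0], [0, i]].
With a = amp(|10⟩) = (-0.3858 + 0.212i) and b = amp(|11⟩) = (-0.276 + 0.3172i):
new amp(|10⟩) = (1)·a = (-0.3858 + 0.212i)
new amp(|11⟩) = (i)·b = (-0.3172 - 0.276i)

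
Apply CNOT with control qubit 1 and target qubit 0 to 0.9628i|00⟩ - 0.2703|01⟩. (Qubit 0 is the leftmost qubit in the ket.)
0.9628i|00⟩ - 0.2703|11⟩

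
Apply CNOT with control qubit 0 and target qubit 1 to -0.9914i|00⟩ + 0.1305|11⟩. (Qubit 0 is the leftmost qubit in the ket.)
-0.9914i|00⟩ + 0.1305|10⟩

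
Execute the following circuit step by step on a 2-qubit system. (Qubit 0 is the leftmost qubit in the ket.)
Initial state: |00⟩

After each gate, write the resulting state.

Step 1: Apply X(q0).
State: |10⟩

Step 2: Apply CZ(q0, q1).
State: |10⟩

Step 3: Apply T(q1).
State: |10⟩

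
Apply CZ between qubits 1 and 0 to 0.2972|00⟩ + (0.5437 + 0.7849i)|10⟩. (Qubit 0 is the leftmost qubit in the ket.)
0.2972|00⟩ + (0.5437 + 0.7849i)|10⟩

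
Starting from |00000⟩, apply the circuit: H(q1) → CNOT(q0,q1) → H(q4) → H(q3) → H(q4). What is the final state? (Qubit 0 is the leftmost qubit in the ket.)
1/2|00000⟩ + 1/2|00010⟩ + 1/2|01000⟩ + 1/2|01010⟩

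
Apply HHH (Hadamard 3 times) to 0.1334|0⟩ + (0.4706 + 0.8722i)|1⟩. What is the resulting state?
(0.4271 + 0.6167i)|0⟩ + (-0.2384 - 0.6167i)|1⟩

H² = I, so H^3 = H: a single Hadamard. With (a, b) = (0.1334, (0.4706 + 0.8722i)), H gives ((a + b)/√2, (a − b)/√2) = ((0.4271 + 0.6167i), (-0.2384 - 0.6167i)).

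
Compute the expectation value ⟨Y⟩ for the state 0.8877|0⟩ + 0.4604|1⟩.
0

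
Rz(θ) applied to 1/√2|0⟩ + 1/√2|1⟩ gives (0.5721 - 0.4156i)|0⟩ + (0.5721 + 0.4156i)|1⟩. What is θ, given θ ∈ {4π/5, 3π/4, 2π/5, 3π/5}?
2π/5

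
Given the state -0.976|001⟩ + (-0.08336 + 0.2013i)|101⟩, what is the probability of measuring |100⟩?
0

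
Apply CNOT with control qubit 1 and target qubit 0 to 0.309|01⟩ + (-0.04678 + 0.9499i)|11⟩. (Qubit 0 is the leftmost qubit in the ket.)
(-0.04678 + 0.9499i)|01⟩ + 0.309|11⟩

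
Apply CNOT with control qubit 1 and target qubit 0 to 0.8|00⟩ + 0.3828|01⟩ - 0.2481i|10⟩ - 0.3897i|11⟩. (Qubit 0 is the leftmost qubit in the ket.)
0.8|00⟩ - 0.3897i|01⟩ - 0.2481i|10⟩ + 0.3828|11⟩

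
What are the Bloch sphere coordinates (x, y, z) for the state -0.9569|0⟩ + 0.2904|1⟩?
(-0.5558, 0, 0.8313)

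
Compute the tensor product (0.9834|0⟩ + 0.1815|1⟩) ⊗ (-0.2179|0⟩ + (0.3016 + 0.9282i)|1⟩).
-0.2143|00⟩ + (0.2966 + 0.9128i)|01⟩ - 0.03955|10⟩ + (0.05474 + 0.1685i)|11⟩

amp(|b₁b₂…⟩) = product of the factor amplitudes for bits b₁, b₂, …; only kets whose every factor amplitude is nonzero survive.
|00⟩: (0.9834)(-0.2179) = -0.2143
|01⟩: (0.9834)(0.3016 + 0.9282i) = (0.2966 + 0.9128i)
|10⟩: (0.1815)(-0.2179) = -0.03955
|11⟩: (0.1815)(0.3016 + 0.9282i) = (0.05474 + 0.1685i)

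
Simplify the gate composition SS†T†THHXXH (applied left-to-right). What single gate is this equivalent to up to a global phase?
H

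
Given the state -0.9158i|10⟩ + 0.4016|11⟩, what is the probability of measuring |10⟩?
0.8387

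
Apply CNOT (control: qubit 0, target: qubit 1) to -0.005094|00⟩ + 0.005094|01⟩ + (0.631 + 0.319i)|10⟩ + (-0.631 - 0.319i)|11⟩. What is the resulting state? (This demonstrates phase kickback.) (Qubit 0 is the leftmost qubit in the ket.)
-0.005094|00⟩ + 0.005094|01⟩ + (-0.631 - 0.319i)|10⟩ + (0.631 + 0.319i)|11⟩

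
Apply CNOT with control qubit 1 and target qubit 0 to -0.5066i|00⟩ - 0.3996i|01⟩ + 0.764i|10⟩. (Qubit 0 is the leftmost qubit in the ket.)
-0.5066i|00⟩ + 0.764i|10⟩ - 0.3996i|11⟩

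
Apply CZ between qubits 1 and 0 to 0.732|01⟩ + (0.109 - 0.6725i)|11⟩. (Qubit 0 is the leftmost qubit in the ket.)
0.732|01⟩ + (-0.109 + 0.6725i)|11⟩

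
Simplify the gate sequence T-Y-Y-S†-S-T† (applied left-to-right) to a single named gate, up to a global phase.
I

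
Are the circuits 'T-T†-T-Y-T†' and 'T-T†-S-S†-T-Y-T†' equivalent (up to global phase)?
Yes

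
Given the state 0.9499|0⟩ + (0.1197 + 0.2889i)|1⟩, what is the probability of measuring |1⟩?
0.09779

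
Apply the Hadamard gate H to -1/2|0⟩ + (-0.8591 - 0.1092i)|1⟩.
(-0.961 - 0.07722i)|0⟩ + (0.2539 + 0.07722i)|1⟩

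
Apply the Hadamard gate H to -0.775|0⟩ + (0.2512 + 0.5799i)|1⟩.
(-0.3704 + 0.4101i)|0⟩ + (-0.7256 - 0.4101i)|1⟩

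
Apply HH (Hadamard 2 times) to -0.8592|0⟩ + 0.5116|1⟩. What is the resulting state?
-0.8592|0⟩ + 0.5116|1⟩

H² = I, so an even number of Hadamards cancels: H^2 = I and the state is unchanged.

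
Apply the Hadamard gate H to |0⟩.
1/√2|0⟩ + 1/√2|1⟩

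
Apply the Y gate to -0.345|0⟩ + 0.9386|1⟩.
-0.9386i|0⟩ - 0.345i|1⟩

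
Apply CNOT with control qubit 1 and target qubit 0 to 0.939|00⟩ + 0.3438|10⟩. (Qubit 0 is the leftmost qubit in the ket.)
0.939|00⟩ + 0.3438|10⟩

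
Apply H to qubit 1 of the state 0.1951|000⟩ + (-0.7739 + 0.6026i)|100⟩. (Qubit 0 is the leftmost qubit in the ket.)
0.138|000⟩ + 0.138|010⟩ + (-0.5472 + 0.4261i)|100⟩ + (-0.5472 + 0.4261i)|110⟩

H on qubit 1 mixes each pair of kets that differ only in qubit 1: amplitudes (a, b) of (|…0…⟩, |…1…⟩) become ((a + b)/√2, (a − b)/√2). Kets absent from the input have amplitude 0.
(|000⟩, |010⟩): (a, b) = (0.1951, 0) → (0.138, 0.138)
(|100⟩, |110⟩): (a, b) = ((-0.7739 + 0.6026i), 0) → ((-0.5472 + 0.4261i), (-0.5472 + 0.4261i))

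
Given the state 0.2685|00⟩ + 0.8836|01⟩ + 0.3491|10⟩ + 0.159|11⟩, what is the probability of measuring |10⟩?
0.1219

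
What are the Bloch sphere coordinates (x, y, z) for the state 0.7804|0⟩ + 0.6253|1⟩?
(0.976, 0, 0.218)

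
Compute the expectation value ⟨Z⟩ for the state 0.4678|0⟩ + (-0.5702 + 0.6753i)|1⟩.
-0.5623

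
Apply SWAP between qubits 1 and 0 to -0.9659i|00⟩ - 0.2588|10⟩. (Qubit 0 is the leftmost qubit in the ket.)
-0.9659i|00⟩ - 0.2588|01⟩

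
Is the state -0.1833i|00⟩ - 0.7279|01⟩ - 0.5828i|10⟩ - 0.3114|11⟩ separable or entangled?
Entangled

Writing the state as a|00⟩ + b|01⟩ + c|10⟩ + d|11⟩, it is a product state iff ad − bc = 0.
Here (a, b, c, d) = (-0.1833i, -0.7279, -0.5828i, -0.3114): ad − bc = (-0.1833i)(-0.3114) − (-0.7279)(-0.5828i) = -0.3671i ≠ 0, so the state is entangled.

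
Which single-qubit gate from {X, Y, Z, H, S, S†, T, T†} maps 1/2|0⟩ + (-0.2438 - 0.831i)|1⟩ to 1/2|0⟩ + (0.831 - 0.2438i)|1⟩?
S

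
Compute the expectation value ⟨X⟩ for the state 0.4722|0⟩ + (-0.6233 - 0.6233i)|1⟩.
-0.5886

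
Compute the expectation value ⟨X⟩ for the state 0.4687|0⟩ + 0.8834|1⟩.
0.8281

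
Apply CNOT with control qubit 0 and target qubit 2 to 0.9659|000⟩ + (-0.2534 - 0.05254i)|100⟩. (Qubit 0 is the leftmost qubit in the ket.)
0.9659|000⟩ + (-0.2534 - 0.05254i)|101⟩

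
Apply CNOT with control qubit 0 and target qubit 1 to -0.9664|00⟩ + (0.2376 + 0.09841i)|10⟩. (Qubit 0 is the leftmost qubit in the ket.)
-0.9664|00⟩ + (0.2376 + 0.09841i)|11⟩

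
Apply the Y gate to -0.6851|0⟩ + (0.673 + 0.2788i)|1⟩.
(0.2788 - 0.673i)|0⟩ - 0.6851i|1⟩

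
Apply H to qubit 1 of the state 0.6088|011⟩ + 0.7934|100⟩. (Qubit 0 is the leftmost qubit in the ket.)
0.4305|001⟩ - 0.4305|011⟩ + 0.561|100⟩ + 0.561|110⟩

H on qubit 1 mixes each pair of kets that differ only in qubit 1: amplitudes (a, b) of (|…0…⟩, |…1…⟩) become ((a + b)/√2, (a − b)/√2). Kets absent from the input have amplitude 0.
(|001⟩, |011⟩): (a, b) = (0, 0.6088) → (0.4305, -0.4305)
(|100⟩, |110⟩): (a, b) = (0.7934, 0) → (0.561, 0.561)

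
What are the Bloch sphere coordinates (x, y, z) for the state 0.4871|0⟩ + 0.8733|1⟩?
(0.8508, 0, -0.5254)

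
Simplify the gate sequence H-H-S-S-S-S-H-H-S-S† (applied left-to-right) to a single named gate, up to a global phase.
I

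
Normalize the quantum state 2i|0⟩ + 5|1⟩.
0.3714i|0⟩ + 0.9285|1⟩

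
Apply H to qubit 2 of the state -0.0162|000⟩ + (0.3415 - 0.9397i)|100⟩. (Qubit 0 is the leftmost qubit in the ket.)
-0.01146|000⟩ - 0.01146|001⟩ + (0.2415 - 0.6645i)|100⟩ + (0.2415 - 0.6645i)|101⟩

H on qubit 2 mixes each pair of kets that differ only in qubit 2: amplitudes (a, b) of (|…0…⟩, |…1…⟩) become ((a + b)/√2, (a − b)/√2). Kets absent from the input have amplitude 0.
(|000⟩, |001⟩): (a, b) = (-0.0162, 0) → (-0.01146, -0.01146)
(|100⟩, |101⟩): (a, b) = ((0.3415 - 0.9397i), 0) → ((0.2415 - 0.6645i), (0.2415 - 0.6645i))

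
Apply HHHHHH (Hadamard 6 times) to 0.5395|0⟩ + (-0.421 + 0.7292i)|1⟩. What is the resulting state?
0.5395|0⟩ + (-0.421 + 0.7292i)|1⟩

H² = I, so an even number of Hadamards cancels: H^6 = I and the state is unchanged.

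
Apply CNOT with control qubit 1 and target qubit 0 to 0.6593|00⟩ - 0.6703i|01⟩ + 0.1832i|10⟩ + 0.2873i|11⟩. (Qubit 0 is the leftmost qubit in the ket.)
0.6593|00⟩ + 0.2873i|01⟩ + 0.1832i|10⟩ - 0.6703i|11⟩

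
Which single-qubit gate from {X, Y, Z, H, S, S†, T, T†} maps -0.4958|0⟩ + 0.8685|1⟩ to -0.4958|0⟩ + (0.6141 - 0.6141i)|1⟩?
T†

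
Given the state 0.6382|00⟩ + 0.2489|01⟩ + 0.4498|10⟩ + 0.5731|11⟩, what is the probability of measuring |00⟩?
0.4073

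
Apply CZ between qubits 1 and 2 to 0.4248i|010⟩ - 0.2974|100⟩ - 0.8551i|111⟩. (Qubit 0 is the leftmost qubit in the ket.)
0.4248i|010⟩ - 0.2974|100⟩ + 0.8551i|111⟩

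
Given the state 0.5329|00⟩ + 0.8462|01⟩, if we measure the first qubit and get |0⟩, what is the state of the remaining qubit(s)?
0.5329|0⟩ + 0.8462|1⟩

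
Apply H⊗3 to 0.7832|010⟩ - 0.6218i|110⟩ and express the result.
(0.2769 - 0.2198i)|000⟩ + (0.2769 - 0.2198i)|001⟩ + (-0.2769 + 0.2198i)|010⟩ + (-0.2769 + 0.2198i)|011⟩ + (0.2769 + 0.2198i)|100⟩ + (0.2769 + 0.2198i)|101⟩ + (-0.2769 - 0.2198i)|110⟩ + (-0.2769 - 0.2198i)|111⟩

H⊗3 gives amp(|y⟩) = (1/2√2) Σ_x (−1)^(x·y) amp(|x⟩), where x·y is the number of positions in which both x and y have a 1.
|000⟩: (0.7832 - 0.6218i)/(2√2) = (0.2769 - 0.2198i)
|001⟩: (0.7832 - 0.6218i)/(2√2) = (0.2769 - 0.2198i)
|010⟩: (-0.7832 + 0.6218i)/(2√2) = (-0.2769 + 0.2198i)
|011⟩: (-0.7832 + 0.6218i)/(2√2) = (-0.2769 + 0.2198i)
|100⟩: (0.7832 + 0.6218i)/(2√2) = (0.2769 + 0.2198i)
|101⟩: (0.7832 + 0.6218i)/(2√2) = (0.2769 + 0.2198i)
|110⟩: (-0.7832 - 0.6218i)/(2√2) = (-0.2769 - 0.2198i)
|111⟩: (-0.7832 - 0.6218i)/(2√2) = (-0.2769 - 0.2198i)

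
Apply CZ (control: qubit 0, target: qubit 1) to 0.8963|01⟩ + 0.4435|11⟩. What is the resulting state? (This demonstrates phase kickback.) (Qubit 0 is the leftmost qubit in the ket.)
0.8963|01⟩ - 0.4435|11⟩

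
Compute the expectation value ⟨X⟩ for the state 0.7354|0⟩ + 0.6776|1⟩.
0.9966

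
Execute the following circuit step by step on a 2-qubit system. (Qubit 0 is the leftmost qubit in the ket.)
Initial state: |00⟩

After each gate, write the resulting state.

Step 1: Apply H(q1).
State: 1/√2|00⟩ + 1/√2|01⟩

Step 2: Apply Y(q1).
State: -(1/√2)i|00⟩ + (1/√2)i|01⟩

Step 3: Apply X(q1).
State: (1/√2)i|00⟩ - (1/√2)i|01⟩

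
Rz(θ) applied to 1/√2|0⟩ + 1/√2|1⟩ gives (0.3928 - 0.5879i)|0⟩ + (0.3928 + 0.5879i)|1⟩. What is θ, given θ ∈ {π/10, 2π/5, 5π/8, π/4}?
5π/8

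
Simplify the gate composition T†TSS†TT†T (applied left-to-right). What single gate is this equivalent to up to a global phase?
T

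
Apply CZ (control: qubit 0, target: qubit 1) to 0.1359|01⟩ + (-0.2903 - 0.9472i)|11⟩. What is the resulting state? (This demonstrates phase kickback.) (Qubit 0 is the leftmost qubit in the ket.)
0.1359|01⟩ + (0.2903 + 0.9472i)|11⟩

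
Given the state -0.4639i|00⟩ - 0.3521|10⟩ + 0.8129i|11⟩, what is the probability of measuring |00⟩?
0.2152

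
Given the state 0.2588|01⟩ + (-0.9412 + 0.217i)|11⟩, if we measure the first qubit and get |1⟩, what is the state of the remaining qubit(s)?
(-0.9744 + 0.2247i)|1⟩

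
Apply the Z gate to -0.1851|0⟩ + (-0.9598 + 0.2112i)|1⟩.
-0.1851|0⟩ + (0.9598 - 0.2112i)|1⟩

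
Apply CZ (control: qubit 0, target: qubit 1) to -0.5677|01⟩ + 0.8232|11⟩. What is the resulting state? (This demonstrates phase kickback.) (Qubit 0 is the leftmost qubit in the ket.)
-0.5677|01⟩ - 0.8232|11⟩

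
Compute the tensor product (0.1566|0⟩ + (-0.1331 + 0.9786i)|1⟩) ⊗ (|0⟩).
0.1566|00⟩ + (-0.1331 + 0.9786i)|10⟩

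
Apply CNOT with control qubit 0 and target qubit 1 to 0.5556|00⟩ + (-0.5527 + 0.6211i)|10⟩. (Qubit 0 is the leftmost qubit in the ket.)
0.5556|00⟩ + (-0.5527 + 0.6211i)|11⟩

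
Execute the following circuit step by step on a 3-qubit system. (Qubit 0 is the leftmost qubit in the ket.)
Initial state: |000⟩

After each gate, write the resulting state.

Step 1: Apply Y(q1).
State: i|010⟩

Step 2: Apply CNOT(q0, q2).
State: i|010⟩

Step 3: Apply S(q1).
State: -|010⟩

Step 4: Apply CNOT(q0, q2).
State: -|010⟩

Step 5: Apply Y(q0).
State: -i|110⟩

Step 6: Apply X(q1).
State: -i|100⟩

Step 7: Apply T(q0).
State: (1/√2 - (1/√2)i)|100⟩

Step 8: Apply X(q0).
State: (1/√2 - (1/√2)i)|000⟩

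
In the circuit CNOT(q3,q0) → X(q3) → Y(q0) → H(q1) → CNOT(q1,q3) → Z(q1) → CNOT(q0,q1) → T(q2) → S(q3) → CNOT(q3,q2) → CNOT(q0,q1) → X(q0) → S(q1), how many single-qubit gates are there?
8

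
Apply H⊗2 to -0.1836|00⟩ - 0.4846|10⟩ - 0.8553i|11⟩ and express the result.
(-0.3341 - 0.4277i)|00⟩ + (-0.3341 + 0.4277i)|01⟩ + (0.1505 + 0.4277i)|10⟩ + (0.1505 - 0.4277i)|11⟩

H⊗2 gives amp(|y⟩) = (1/2) Σ_x (−1)^(x·y) amp(|x⟩), where x·y is the number of positions in which both x and y have a 1.
|00⟩: (-0.1836 - 0.4846 - 0.8553i)/2 = (-0.3341 - 0.4277i)
|01⟩: (-0.1836 - 0.4846 + 0.8553i)/2 = (-0.3341 + 0.4277i)
|10⟩: (-0.1836 + 0.4846 + 0.8553i)/2 = (0.1505 + 0.4277i)
|11⟩: (-0.1836 + 0.4846 - 0.8553i)/2 = (0.1505 - 0.4277i)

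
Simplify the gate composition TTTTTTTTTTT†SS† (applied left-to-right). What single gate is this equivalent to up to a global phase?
T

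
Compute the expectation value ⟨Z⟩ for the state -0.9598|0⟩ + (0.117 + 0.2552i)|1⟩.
0.8424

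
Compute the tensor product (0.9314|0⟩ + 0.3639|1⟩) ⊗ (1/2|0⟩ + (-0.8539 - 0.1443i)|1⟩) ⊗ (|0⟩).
0.4657|000⟩ + (-0.7953 - 0.1344i)|010⟩ + 0.182|100⟩ + (-0.3107 - 0.05251i)|110⟩

amp(|b₁b₂…⟩) = product of the factor amplitudes for bits b₁, b₂, …; only kets whose every factor amplitude is nonzero survive.
|000⟩: (0.9314)(1/2)(1) = 0.4657
|010⟩: (0.9314)(-0.8539 - 0.1443i)(1) = (-0.7953 - 0.1344i)
|100⟩: (0.3639)(1/2)(1) = 0.182
|110⟩: (0.3639)(-0.8539 - 0.1443i)(1) = (-0.3107 - 0.05251i)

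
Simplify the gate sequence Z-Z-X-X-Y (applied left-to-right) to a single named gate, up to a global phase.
Y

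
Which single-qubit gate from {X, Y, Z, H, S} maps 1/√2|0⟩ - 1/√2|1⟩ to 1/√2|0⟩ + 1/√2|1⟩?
Z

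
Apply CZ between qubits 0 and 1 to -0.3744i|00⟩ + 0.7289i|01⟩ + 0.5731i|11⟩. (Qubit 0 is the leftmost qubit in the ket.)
-0.3744i|00⟩ + 0.7289i|01⟩ - 0.5731i|11⟩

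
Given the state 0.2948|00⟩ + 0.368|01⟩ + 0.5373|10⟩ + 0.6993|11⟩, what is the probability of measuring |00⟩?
0.08691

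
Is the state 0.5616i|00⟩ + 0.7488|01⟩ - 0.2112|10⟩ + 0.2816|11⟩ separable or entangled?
Entangled

Writing the state as a|00⟩ + b|01⟩ + c|10⟩ + d|11⟩, it is a product state iff ad − bc = 0.
Here (a, b, c, d) = (0.5616i, 0.7488, -0.2112, 0.2816): ad − bc = (0.5616i)(0.2816) − (0.7488)(-0.2112) = (0.1581 + 0.1581i) ≠ 0, so the state is entangled.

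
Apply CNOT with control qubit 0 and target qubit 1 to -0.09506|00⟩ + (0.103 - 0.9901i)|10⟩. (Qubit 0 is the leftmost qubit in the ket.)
-0.09506|00⟩ + (0.103 - 0.9901i)|11⟩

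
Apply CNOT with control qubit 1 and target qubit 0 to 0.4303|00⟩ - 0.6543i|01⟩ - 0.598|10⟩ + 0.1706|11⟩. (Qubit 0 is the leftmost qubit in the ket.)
0.4303|00⟩ + 0.1706|01⟩ - 0.598|10⟩ - 0.6543i|11⟩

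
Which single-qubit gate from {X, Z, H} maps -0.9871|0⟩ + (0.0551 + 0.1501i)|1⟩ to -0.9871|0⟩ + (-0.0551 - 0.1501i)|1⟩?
Z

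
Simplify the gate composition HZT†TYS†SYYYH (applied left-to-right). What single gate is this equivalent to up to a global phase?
X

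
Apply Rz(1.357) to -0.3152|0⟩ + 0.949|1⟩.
(-0.2454 + 0.1978i)|0⟩ + (0.7388 + 0.5956i)|1⟩

Rz(1.357) = [[e^(−iθ/2), 0], [0, e^(iθ/2)]] with e^(±iθ/2) = cos(θ/2) ± i·sin(θ/2); θ = 1.357, cos(θ/2) ≈ 0.778515, sin(θ/2) ≈ 0.627626.
With a = amp(|0⟩) = -0.3152 and b = amp(|1⟩) = 0.949:
new amp(|0⟩) = (0.778515 - 0.627626i)·a = (-0.2454 + 0.1978i)
new amp(|1⟩) = (0.778515 + 0.627626i)·b = (0.7388 + 0.5956i)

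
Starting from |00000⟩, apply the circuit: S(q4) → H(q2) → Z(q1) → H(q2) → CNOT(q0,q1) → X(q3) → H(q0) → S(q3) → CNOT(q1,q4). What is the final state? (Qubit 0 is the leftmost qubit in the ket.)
(1/√2)i|00010⟩ + (1/√2)i|10010⟩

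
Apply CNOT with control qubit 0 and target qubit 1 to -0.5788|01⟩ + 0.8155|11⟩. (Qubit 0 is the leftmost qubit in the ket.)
-0.5788|01⟩ + 0.8155|10⟩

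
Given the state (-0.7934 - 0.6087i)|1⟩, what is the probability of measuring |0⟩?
0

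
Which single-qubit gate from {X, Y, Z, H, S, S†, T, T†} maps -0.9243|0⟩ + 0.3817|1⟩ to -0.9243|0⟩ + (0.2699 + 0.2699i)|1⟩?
T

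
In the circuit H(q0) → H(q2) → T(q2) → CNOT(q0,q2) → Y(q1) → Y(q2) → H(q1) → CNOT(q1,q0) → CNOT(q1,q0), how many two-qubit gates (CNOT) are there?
3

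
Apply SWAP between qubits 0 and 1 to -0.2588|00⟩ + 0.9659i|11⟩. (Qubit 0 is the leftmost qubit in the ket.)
-0.2588|00⟩ + 0.9659i|11⟩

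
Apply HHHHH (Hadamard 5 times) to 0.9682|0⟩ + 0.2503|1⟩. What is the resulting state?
0.8616|0⟩ + 0.5076|1⟩

H² = I, so H^5 = H: a single Hadamard. With (a, b) = (0.9682, 0.2503), H gives ((a + b)/√2, (a − b)/√2) = (0.8616, 0.5076).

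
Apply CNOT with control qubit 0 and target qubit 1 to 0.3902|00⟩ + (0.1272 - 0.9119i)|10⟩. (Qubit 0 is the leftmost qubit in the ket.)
0.3902|00⟩ + (0.1272 - 0.9119i)|11⟩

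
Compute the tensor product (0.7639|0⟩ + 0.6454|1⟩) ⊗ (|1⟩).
0.7639|01⟩ + 0.6454|11⟩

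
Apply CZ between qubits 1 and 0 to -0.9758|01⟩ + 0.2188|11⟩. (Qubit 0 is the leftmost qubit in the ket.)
-0.9758|01⟩ - 0.2188|11⟩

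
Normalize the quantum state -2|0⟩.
-|0⟩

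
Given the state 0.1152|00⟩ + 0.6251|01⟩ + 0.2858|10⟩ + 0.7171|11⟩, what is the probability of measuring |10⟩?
0.08168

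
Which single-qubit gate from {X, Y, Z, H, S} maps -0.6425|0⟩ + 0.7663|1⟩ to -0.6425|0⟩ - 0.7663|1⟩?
Z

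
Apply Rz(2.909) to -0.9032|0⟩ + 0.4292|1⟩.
(-0.1048 + 0.8971i)|0⟩ + (0.0498 + 0.4263i)|1⟩

Rz(2.909) = [[e^(−iθ/2), 0], [0, e^(iθ/2)]] with e^(±iθ/2) = cos(θ/2) ± i·sin(θ/2); θ = 2.909, cos(θ/2) ≈ 0.116034, sin(θ/2) ≈ 0.993245.
With a = amp(|0⟩) = -0.9032 and b = amp(|1⟩) = 0.4292:
new amp(|0⟩) = (0.116034 - 0.993245i)·a = (-0.1048 + 0.8971i)
new amp(|1⟩) = (0.116034 + 0.993245i)·b = (0.0498 + 0.4263i)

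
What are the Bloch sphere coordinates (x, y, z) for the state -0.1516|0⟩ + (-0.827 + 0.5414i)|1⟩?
(0.2507, -0.1642, -0.9541)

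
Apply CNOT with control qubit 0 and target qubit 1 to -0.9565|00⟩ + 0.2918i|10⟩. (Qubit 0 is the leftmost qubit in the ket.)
-0.9565|00⟩ + 0.2918i|11⟩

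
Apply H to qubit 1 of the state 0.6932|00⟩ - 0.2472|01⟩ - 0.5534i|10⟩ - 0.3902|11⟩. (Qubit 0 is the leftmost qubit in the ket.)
0.3154|00⟩ + 0.665|01⟩ + (-0.2759 - 0.3913i)|10⟩ + (0.2759 - 0.3913i)|11⟩

H on qubit 1 mixes each pair of kets that differ only in qubit 1: amplitudes (a, b) of (|…0…⟩, |…1…⟩) become ((a + b)/√2, (a − b)/√2). Kets absent from the input have amplitude 0.
(|00⟩, |01⟩): (a, b) = (0.6932, -0.2472) → (0.3154, 0.665)
(|10⟩, |11⟩): (a, b) = (-0.5534i, -0.3902) → ((-0.2759 - 0.3913i), (0.2759 - 0.3913i))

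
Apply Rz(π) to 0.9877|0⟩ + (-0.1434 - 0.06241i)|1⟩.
-0.9877i|0⟩ + (0.06241 - 0.1434i)|1⟩

Rz(π) = [[e^(−iθ/2), 0], [0, e^(iθ/2)]] with e^(±iθ/2) = cos(θ/2) ± i·sin(θ/2); θ = π, cos(θ/2) ≈ 0, sin(θ/2) ≈ 1.
With a = amp(|0⟩) = 0.9877 and b = amp(|1⟩) = (-0.1434 - 0.06241i):
new amp(|0⟩) = (-i)·a = -0.9877i
new amp(|1⟩) = (i)·b = (0.06241 - 0.1434i)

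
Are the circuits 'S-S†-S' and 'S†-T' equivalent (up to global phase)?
No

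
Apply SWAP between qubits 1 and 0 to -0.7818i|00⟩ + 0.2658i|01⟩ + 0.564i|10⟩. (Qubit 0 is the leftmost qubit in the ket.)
-0.7818i|00⟩ + 0.564i|01⟩ + 0.2658i|10⟩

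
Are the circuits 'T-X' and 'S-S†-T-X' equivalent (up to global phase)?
Yes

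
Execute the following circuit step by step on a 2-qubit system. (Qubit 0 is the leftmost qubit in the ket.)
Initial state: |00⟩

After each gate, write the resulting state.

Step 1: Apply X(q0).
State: |10⟩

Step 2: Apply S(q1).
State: |10⟩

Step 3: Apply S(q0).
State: i|10⟩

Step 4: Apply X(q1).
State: i|11⟩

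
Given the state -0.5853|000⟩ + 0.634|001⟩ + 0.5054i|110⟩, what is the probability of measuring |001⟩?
0.402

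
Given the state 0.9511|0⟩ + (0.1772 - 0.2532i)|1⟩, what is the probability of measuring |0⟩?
0.9046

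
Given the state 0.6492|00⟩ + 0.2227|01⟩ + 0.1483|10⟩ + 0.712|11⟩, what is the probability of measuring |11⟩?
0.5069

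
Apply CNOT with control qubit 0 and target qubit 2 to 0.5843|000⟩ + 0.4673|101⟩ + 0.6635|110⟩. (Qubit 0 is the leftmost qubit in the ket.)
0.5843|000⟩ + 0.4673|100⟩ + 0.6635|111⟩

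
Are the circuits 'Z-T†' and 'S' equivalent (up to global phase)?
No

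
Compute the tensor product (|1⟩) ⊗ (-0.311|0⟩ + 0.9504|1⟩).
-0.311|10⟩ + 0.9504|11⟩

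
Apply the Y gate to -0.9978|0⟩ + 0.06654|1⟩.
-0.06654i|0⟩ - 0.9978i|1⟩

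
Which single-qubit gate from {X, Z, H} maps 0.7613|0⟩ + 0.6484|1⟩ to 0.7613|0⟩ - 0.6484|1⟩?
Z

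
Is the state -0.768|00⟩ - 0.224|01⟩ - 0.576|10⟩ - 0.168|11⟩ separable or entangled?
Separable

Writing the state as a|00⟩ + b|01⟩ + c|10⟩ + d|11⟩, it is a product state iff ad − bc = 0.
Here (a, b, c, d) = (-0.768, -0.224, -0.576, -0.168): ad − bc = (-0.768)(-0.168) − (-0.224)(-0.576) = 0, so the state is separable.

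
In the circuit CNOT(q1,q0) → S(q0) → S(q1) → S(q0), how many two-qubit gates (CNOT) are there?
1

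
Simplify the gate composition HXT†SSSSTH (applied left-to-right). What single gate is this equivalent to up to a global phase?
Z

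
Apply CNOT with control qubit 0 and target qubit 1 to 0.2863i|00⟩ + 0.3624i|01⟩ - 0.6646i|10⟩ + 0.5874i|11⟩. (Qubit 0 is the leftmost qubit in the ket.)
0.2863i|00⟩ + 0.3624i|01⟩ + 0.5874i|10⟩ - 0.6646i|11⟩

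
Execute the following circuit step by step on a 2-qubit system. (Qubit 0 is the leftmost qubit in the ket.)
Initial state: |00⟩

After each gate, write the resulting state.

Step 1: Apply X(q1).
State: |01⟩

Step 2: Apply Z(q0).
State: |01⟩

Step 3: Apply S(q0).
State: |01⟩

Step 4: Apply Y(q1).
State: -i|00⟩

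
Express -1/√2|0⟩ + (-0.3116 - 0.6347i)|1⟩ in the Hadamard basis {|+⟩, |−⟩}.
(-0.7203 - 0.4488i)|+⟩ + (-0.2797 + 0.4488i)|−⟩

With |ψ⟩ = α|0⟩ + β|1⟩, the Hadamard-basis coefficients are ⟨+|ψ⟩ = (α + β)/√2 and ⟨−|ψ⟩ = (α − β)/√2.
Here α = -1/√2, β = (-0.3116 - 0.6347i): (α + β)/√2 = (-0.7203 - 0.4488i), (α − β)/√2 = (-0.2797 + 0.4488i).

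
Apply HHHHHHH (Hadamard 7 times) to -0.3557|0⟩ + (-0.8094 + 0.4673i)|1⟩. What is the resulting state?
(-0.8239 + 0.3304i)|0⟩ + (0.3208 - 0.3304i)|1⟩

H² = I, so H^7 = H: a single Hadamard. With (a, b) = (-0.3557, (-0.8094 + 0.4673i)), H gives ((a + b)/√2, (a − b)/√2) = ((-0.8239 + 0.3304i), (0.3208 - 0.3304i)).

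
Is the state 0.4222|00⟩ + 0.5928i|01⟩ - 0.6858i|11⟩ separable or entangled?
Entangled

Writing the state as a|00⟩ + b|01⟩ + c|10⟩ + d|11⟩, it is a product state iff ad − bc = 0.
Here (a, b, c, d) = (0.4222, 0.5928i, 0, -0.6858i): ad − bc = (0.4222)(-0.6858i) − (0.5928i)(0) = -0.2895i ≠ 0, so the state is entangled.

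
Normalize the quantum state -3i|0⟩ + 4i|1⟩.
-0.6i|0⟩ + 0.8i|1⟩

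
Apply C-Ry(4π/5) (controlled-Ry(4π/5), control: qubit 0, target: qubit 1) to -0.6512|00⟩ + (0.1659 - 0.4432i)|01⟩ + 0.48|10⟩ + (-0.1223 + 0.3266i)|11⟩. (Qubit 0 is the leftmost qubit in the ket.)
-0.6512|00⟩ + (0.1659 - 0.4432i)|01⟩ + (0.2646 - 0.3106i)|10⟩ + (0.4187 + 0.1009i)|11⟩

C-Ry(4π/5) leaves the control-|0⟩ kets |00⟩, |01⟩ unchanged and applies Ry(4π/5) to qubit 1 on the control-|1⟩ pair (|10⟩, |11⟩).
Ry(4π/5) = [[cos(θ/2), −sin(θ/2)], [sin(θ/2), cos(θ/2)]]; θ = 4π/5, cos(θ/2) ≈ 0.309017, sin(θ/2) ≈ 0.951057.
With a = amp(|10⟩) = 0.48 and b = amp(|11⟩) = (-0.1223 + 0.3266i):
new amp(|10⟩) = (0.309017)·a + (-0.951057)·b = (0.2646 - 0.3106i)
new amp(|11⟩) = (0.951057)·a + (0.309017)·b = (0.4187 + 0.1009i)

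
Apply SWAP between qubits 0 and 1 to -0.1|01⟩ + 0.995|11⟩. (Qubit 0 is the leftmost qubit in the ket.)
-0.1|10⟩ + 0.995|11⟩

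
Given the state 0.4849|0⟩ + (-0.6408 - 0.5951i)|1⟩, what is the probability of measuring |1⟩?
0.7648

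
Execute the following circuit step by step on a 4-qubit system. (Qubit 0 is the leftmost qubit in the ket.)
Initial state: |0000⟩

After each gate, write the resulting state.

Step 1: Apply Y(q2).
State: i|0010⟩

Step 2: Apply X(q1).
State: i|0110⟩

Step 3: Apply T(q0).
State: i|0110⟩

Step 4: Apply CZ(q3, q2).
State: i|0110⟩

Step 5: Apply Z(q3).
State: i|0110⟩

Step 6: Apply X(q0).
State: i|1110⟩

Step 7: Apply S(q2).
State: -|1110⟩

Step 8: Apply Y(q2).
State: i|1100⟩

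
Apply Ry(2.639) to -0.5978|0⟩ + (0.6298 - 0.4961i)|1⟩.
(-0.7587 + 0.4805i)|0⟩ + (-0.4224 - 0.1234i)|1⟩

Ry(2.639) = [[cos(θ/2), −sin(θ/2)], [sin(θ/2), cos(θ/2)]]; θ = 2.639, cos(θ/2) ≈ 0.24866, sin(θ/2) ≈ 0.968591.
With a = amp(|0⟩) = -0.5978 and b = amp(|1⟩) = (0.6298 - 0.4961i):
new amp(|0⟩) = (0.24866)·a + (-0.968591)·b = (-0.7587 + 0.4805i)
new amp(|1⟩) = (0.968591)·a + (0.24866)·b = (-0.4224 - 0.1234i)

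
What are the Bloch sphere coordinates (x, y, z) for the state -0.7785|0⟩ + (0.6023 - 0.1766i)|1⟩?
(-0.9378, 0.275, 0.2121)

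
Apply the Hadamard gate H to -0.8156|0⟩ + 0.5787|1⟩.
-0.1675|0⟩ - 0.9859|1⟩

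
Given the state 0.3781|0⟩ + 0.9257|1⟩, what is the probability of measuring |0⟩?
0.143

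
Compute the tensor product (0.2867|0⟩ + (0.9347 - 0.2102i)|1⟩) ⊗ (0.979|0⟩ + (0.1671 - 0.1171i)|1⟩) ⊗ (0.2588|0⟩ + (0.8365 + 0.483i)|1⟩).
0.07264|000⟩ + (0.2348 + 0.1356i)|001⟩ + (0.0124 - 0.008689i)|010⟩ + (0.05629 - 0.004944i)|011⟩ + (0.2368 - 0.05326i)|100⟩ + (0.8649 + 0.2698i)|101⟩ + (0.03405 - 0.03742i)|110⟩ + (0.1799 - 0.05739i)|111⟩

amp(|b₁b₂…⟩) = product of the factor amplitudes for bits b₁, b₂, …; only kets whose every factor amplitude is nonzero survive.
|000⟩: (0.2867)(0.979)(0.2588) = 0.07264
|001⟩: (0.2867)(0.979)(0.8365 + 0.483i) = (0.2348 + 0.1356i)
|010⟩: (0.2867)(0.1671 - 0.1171i)(0.2588) = (0.0124 - 0.008689i)
|011⟩: (0.2867)(0.1671 - 0.1171i)(0.8365 + 0.483i) = (0.05629 - 0.004944i)
|100⟩: (0.9347 - 0.2102i)(0.979)(0.2588) = (0.2368 - 0.05326i)
|101⟩: (0.9347 - 0.2102i)(0.979)(0.8365 + 0.483i) = (0.8649 + 0.2698i)
|110⟩: (0.9347 - 0.2102i)(0.1671 - 0.1171i)(0.2588) = (0.03405 - 0.03742i)
|111⟩: (0.9347 - 0.2102i)(0.1671 - 0.1171i)(0.8365 + 0.483i) = (0.1799 - 0.05739i)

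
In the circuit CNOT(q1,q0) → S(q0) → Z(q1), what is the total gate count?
3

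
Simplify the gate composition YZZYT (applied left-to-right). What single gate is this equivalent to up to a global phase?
T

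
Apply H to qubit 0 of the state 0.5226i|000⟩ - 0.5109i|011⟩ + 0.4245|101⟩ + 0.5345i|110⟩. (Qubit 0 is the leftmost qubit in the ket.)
0.3695i|000⟩ + 0.3002|001⟩ + 0.3779i|010⟩ - 0.3613i|011⟩ + 0.3695i|100⟩ - 0.3002|101⟩ - 0.3779i|110⟩ - 0.3613i|111⟩

H on qubit 0 mixes each pair of kets that differ only in qubit 0: amplitudes (a, b) of (|…0…⟩, |…1…⟩) become ((a + b)/√2, (a − b)/√2). Kets absent from the input have amplitude 0.
(|000⟩, |100⟩): (a, b) = (0.5226i, 0) → (0.3695i, 0.3695i)
(|001⟩, |101⟩): (a, b) = (0, 0.4245) → (0.3002, -0.3002)
(|010⟩, |110⟩): (a, b) = (0, 0.5345i) → (0.3779i, -0.3779i)
(|011⟩, |111⟩): (a, b) = (-0.5109i, 0) → (-0.3613i, -0.3613i)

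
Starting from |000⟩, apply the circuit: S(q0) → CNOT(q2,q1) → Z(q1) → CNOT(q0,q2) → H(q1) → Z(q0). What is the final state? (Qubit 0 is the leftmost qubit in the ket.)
1/√2|000⟩ + 1/√2|010⟩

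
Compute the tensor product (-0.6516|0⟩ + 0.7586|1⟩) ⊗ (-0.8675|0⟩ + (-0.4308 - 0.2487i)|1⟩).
0.5653|00⟩ + (0.2807 + 0.1621i)|01⟩ - 0.6581|10⟩ + (-0.3268 - 0.1887i)|11⟩

amp(|b₁b₂…⟩) = product of the factor amplitudes for bits b₁, b₂, …; only kets whose every factor amplitude is nonzero survive.
|00⟩: (-0.6516)(-0.8675) = 0.5653
|01⟩: (-0.6516)(-0.4308 - 0.2487i) = (0.2807 + 0.1621i)
|10⟩: (0.7586)(-0.8675) = -0.6581
|11⟩: (0.7586)(-0.4308 - 0.2487i) = (-0.3268 - 0.1887i)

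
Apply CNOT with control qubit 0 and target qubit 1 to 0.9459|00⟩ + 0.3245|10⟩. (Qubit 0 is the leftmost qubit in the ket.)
0.9459|00⟩ + 0.3245|11⟩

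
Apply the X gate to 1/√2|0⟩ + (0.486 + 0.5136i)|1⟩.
(0.486 + 0.5136i)|0⟩ + 1/√2|1⟩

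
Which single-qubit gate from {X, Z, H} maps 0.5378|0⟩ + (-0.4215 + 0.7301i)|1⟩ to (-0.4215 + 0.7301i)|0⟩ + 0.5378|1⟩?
X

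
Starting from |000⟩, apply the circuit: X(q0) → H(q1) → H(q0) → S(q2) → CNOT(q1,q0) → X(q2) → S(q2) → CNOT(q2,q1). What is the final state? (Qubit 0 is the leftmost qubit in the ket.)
-(1/2)i|001⟩ + (1/2)i|011⟩ + (1/2)i|101⟩ - (1/2)i|111⟩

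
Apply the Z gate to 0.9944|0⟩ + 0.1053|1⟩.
0.9944|0⟩ - 0.1053|1⟩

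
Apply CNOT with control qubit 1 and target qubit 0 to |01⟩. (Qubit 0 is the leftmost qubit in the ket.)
|11⟩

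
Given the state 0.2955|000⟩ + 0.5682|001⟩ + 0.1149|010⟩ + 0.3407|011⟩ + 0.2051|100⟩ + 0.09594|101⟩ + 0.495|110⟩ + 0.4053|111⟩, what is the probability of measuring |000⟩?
0.08732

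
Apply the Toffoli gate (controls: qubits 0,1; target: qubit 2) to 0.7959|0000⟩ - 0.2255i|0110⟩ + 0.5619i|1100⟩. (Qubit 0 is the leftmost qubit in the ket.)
0.7959|0000⟩ - 0.2255i|0110⟩ + 0.5619i|1110⟩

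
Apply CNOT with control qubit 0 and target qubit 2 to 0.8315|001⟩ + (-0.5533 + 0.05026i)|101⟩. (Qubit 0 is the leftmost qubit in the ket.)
0.8315|001⟩ + (-0.5533 + 0.05026i)|100⟩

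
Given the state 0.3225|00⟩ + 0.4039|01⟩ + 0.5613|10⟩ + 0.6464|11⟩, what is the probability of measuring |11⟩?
0.4178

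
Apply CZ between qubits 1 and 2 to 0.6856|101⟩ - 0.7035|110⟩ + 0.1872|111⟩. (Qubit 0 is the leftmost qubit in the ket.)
0.6856|101⟩ - 0.7035|110⟩ - 0.1872|111⟩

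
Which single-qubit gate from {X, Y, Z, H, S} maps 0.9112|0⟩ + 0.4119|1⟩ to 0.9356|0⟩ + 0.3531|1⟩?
H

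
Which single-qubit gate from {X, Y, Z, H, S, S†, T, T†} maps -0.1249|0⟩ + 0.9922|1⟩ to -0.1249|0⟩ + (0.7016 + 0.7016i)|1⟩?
T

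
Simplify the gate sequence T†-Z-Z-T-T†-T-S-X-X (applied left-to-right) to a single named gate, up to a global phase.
S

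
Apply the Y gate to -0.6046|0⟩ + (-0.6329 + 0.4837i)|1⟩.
(0.4837 + 0.6329i)|0⟩ - 0.6046i|1⟩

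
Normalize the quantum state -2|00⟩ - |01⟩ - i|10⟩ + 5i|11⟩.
-0.3592|00⟩ - 0.1796|01⟩ - 0.1796i|10⟩ + 0.898i|11⟩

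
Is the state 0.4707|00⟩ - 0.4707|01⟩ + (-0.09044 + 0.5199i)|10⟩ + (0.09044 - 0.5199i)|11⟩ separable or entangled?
Separable

Writing the state as a|00⟩ + b|01⟩ + c|10⟩ + d|11⟩, it is a product state iff ad − bc = 0.
Here (a, b, c, d) = (0.4707, -0.4707, (-0.09044 + 0.5199i), (0.09044 - 0.5199i)): ad − bc = (0.4707)(0.09044 - 0.5199i) − (-0.4707)(-0.09044 + 0.5199i) = 0, so the state is separable.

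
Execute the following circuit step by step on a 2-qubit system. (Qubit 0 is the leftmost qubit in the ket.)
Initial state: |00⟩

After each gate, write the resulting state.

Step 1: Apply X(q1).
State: |01⟩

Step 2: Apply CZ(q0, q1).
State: |01⟩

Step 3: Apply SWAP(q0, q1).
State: |10⟩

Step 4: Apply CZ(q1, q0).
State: |10⟩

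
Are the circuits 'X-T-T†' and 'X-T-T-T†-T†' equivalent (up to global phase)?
Yes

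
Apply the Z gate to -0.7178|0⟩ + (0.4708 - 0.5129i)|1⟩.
-0.7178|0⟩ + (-0.4708 + 0.5129i)|1⟩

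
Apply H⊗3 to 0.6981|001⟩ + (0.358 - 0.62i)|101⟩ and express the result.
(0.3734 - 0.2192i)|000⟩ + (-0.3734 + 0.2192i)|001⟩ + (0.3734 - 0.2192i)|010⟩ + (-0.3734 + 0.2192i)|011⟩ + (0.1202 + 0.2192i)|100⟩ + (-0.1202 - 0.2192i)|101⟩ + (0.1202 + 0.2192i)|110⟩ + (-0.1202 - 0.2192i)|111⟩

H⊗3 gives amp(|y⟩) = (1/2√2) Σ_x (−1)^(x·y) amp(|x⟩), where x·y is the number of positions in which both x and y have a 1.
|000⟩: (0.6981 + (0.358 - 0.62i))/(2√2) = (0.3734 - 0.2192i)
|001⟩: (-0.6981 - (0.358 - 0.62i))/(2√2) = (-0.3734 + 0.2192i)
|010⟩: (0.6981 + (0.358 - 0.62i))/(2√2) = (0.3734 - 0.2192i)
|011⟩: (-0.6981 - (0.358 - 0.62i))/(2√2) = (-0.3734 + 0.2192i)
|100⟩: (0.6981 - (0.358 - 0.62i))/(2√2) = (0.1202 + 0.2192i)
|101⟩: (-0.6981 + (0.358 - 0.62i))/(2√2) = (-0.1202 - 0.2192i)
|110⟩: (0.6981 - (0.358 - 0.62i))/(2√2) = (0.1202 + 0.2192i)
|111⟩: (-0.6981 + (0.358 - 0.62i))/(2√2) = (-0.1202 - 0.2192i)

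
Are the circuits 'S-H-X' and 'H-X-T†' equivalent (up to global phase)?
No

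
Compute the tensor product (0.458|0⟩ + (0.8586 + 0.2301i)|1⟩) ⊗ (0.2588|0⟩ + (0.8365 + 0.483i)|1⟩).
0.1185|00⟩ + (0.3831 + 0.2212i)|01⟩ + (0.2222 + 0.05955i)|10⟩ + (0.6071 + 0.6072i)|11⟩

amp(|b₁b₂…⟩) = product of the factor amplitudes for bits b₁, b₂, …; only kets whose every factor amplitude is nonzero survive.
|00⟩: (0.458)(0.2588) = 0.1185
|01⟩: (0.458)(0.8365 + 0.483i) = (0.3831 + 0.2212i)
|10⟩: (0.8586 + 0.2301i)(0.2588) = (0.2222 + 0.05955i)
|11⟩: (0.8586 + 0.2301i)(0.8365 + 0.483i) = (0.6071 + 0.6072i)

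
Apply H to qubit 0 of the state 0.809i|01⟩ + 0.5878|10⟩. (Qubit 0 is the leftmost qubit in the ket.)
0.4156|00⟩ + 0.572i|01⟩ - 0.4156|10⟩ + 0.572i|11⟩

H on qubit 0 mixes each pair of kets that differ only in qubit 0: amplitudes (a, b) of (|…0…⟩, |…1…⟩) become ((a + b)/√2, (a − b)/√2). Kets absent from the input have amplitude 0.
(|00⟩, |10⟩): (a, b) = (0, 0.5878) → (0.4156, -0.4156)
(|01⟩, |11⟩): (a, b) = (0.809i, 0) → (0.572i, 0.572i)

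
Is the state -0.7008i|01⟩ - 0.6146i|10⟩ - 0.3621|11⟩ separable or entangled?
Entangled

Writing the state as a|00⟩ + b|01⟩ + c|10⟩ + d|11⟩, it is a product state iff ad − bc = 0.
Here (a, b, c, d) = (0, -0.7008i, -0.6146i, -0.3621): ad − bc = (0)(-0.3621) − (-0.7008i)(-0.6146i) = 0.4307 ≠ 0, so the state is entangled.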